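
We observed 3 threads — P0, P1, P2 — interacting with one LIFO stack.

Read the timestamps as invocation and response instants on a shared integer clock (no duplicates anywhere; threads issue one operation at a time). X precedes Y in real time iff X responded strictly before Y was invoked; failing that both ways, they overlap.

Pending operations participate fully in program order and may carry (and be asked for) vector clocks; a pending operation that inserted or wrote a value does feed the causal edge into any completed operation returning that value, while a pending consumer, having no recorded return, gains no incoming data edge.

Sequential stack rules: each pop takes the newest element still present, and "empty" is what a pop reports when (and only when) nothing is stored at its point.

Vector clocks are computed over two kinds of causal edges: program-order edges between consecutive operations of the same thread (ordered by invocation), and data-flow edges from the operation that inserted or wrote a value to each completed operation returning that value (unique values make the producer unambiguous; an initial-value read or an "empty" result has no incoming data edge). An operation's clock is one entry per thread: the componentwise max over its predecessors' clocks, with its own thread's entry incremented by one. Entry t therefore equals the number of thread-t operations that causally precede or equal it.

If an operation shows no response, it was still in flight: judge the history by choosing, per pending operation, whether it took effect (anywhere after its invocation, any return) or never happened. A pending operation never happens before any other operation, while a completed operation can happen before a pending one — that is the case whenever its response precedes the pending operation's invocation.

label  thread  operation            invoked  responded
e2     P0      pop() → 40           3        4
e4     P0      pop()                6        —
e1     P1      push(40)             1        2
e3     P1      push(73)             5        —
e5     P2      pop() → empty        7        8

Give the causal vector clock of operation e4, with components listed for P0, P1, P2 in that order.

no predecessors for e5 (invoked 7): P2 increments from zero → (0, 0, 1)
no predecessors for e1 (invoked 1): P1 increments from zero → (0, 1, 0)
e3 (invocation 5): componentwise max over VC(e1)=(0, 1, 0), +1 at P1, giving (0, 2, 0)
e2 (invocation 3): componentwise max over VC(e1)=(0, 1, 0), +1 at P0, giving (1, 1, 0)
e4 (invocation 6): componentwise max over VC(e2)=(1, 1, 0), +1 at P0, giving (2, 1, 0)
target: VC(e4) = (2, 1, 0)

(2, 1, 0)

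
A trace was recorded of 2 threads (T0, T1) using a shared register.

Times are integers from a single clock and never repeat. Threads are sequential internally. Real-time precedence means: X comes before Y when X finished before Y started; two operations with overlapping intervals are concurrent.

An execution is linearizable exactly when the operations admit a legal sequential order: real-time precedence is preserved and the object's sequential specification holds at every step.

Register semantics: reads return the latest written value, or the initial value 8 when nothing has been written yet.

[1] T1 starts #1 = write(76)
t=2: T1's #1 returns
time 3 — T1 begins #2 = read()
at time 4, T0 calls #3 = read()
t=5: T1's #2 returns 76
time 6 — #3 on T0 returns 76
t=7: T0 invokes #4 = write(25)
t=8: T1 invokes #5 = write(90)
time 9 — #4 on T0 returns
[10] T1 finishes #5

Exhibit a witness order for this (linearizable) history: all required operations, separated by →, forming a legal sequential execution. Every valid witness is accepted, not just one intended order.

#1 → #2 → #3 → #4 → #5

step 1: #1 write(76) — value 76
step 2: #2 read() → 76 — value 76
step 3: #3 read() → 76 — value 76
step 4: #4 write(25) — value 25
step 5: #5 write(90) — value 90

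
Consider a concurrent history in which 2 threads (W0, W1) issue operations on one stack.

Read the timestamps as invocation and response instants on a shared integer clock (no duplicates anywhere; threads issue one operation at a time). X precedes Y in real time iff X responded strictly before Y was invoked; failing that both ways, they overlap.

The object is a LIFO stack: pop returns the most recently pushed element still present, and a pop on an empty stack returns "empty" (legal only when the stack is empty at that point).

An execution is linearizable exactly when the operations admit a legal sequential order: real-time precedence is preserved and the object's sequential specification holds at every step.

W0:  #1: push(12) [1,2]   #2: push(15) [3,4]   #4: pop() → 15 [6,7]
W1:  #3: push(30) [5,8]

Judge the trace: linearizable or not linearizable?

witness order: #1, #2, #4, #3
1. #1 push(12), leaving stack <12>
2. #2 push(15), leaving stack <12,15>
3. #4 pop() → 15, leaving stack <12>
4. #3 push(30), leaving stack <12,30>

linearizable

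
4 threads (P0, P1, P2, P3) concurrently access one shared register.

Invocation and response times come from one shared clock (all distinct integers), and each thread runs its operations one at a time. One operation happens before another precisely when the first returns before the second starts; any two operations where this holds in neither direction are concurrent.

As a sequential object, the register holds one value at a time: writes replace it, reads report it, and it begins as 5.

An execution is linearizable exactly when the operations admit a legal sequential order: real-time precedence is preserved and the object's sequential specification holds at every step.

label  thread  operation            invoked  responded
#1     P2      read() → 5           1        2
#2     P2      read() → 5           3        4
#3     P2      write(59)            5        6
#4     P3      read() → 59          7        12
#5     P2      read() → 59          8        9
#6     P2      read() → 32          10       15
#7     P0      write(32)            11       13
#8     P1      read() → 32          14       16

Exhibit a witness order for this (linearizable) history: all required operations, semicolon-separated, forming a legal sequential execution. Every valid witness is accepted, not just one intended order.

1. #1 read() → 5, leaving value 5
2. #2 read() → 5, leaving value 5
3. #3 write(59), leaving value 59
4. #4 read() → 59, leaving value 59
5. #5 read() → 59, leaving value 59
6. #7 write(32), leaving value 32
7. #6 read() → 32, leaving value 32
8. #8 read() → 32, leaving value 32

#1; #2; #3; #4; #5; #7; #6; #8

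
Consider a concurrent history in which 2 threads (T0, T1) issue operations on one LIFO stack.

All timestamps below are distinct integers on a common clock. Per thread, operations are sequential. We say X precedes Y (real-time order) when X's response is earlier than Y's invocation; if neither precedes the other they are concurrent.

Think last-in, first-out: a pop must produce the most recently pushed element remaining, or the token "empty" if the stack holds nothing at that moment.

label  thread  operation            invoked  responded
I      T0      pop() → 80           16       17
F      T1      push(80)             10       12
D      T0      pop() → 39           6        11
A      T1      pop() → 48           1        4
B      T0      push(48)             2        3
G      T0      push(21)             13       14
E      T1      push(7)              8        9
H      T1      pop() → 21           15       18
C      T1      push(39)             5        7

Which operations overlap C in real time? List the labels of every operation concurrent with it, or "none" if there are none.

D

C spans [5,7]: anything still running between times 5 and 7 counts as concurrent
A [1,4]: before
B [2,3]: before
D [6,11]: concurrent
E [8,9]: after
F [10,12]: after
G [13,14]: after
H [15,18]: after
I [16,17]: after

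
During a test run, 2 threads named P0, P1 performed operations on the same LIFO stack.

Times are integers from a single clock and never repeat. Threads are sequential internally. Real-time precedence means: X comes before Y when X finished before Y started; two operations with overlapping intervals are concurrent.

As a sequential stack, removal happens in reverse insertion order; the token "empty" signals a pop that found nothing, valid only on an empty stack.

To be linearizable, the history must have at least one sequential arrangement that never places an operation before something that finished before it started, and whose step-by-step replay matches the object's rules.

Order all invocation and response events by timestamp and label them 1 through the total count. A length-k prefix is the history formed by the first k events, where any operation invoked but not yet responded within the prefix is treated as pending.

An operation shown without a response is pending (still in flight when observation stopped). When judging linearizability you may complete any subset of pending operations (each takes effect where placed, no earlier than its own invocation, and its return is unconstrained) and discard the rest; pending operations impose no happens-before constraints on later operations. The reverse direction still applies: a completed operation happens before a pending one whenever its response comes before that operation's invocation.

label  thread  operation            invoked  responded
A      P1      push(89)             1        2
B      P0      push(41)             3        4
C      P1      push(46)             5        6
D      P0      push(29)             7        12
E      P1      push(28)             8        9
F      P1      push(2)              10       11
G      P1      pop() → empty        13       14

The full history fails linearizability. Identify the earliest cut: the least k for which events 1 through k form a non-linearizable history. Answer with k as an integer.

14

events 1..13 are linearizable; a witness order is A, B, C, D, E, F:
after step 1 (A push(89)): stack <89>
after step 2 (B push(41)): stack <89,41>
after step 3 (C push(46)): stack <89,41,46>
after step 4 (D push(29)): stack <89,41,46,29>
after step 5 (E push(28)): stack <89,41,46,29,28>
after step 6 (F push(2)): stack <89,41,46,29,28,2>
include event 14 — G responding at 14 — and every candidate order breaks
take A, B, C, D, E, F, G: step 7 already fails, because G pop() → empty cannot occur there
take A, B, C, E, D, F, G: step 7 already fails, because G pop() → empty cannot occur there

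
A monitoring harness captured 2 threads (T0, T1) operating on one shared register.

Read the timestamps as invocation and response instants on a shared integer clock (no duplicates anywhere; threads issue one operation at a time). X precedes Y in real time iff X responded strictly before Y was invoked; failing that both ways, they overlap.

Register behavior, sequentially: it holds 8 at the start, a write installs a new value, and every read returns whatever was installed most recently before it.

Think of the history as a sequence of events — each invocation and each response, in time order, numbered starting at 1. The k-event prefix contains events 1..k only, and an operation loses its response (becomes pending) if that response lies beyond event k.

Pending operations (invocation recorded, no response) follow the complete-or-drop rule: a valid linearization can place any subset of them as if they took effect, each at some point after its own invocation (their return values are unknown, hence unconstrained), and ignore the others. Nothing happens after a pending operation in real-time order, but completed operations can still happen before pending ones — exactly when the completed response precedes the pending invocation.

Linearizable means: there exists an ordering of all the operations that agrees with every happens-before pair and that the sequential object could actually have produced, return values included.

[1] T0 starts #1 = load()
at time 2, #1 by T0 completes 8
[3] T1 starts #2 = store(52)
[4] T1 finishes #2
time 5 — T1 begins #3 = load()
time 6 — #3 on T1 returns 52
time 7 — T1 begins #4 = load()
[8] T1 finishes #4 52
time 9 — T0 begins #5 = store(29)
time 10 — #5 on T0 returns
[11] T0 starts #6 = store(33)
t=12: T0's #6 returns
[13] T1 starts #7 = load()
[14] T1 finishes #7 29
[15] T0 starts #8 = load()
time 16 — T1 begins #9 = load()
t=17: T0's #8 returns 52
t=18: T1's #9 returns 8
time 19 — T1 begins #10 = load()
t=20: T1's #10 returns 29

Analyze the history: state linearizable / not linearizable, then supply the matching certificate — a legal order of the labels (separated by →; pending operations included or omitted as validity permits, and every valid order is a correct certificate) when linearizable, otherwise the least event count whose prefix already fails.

prefix check: 1..13 passes, 1..14 fails once #7's time-14 response joins
exhaustive check: the 7 completed register ops admit one real-time order; illegal
e.g. #1, #2, #3, #4, #5, #6, #7: illegal at step 7, since #7 load() → 29 cannot apply there

not linearizable — minimal violating prefix: 14 events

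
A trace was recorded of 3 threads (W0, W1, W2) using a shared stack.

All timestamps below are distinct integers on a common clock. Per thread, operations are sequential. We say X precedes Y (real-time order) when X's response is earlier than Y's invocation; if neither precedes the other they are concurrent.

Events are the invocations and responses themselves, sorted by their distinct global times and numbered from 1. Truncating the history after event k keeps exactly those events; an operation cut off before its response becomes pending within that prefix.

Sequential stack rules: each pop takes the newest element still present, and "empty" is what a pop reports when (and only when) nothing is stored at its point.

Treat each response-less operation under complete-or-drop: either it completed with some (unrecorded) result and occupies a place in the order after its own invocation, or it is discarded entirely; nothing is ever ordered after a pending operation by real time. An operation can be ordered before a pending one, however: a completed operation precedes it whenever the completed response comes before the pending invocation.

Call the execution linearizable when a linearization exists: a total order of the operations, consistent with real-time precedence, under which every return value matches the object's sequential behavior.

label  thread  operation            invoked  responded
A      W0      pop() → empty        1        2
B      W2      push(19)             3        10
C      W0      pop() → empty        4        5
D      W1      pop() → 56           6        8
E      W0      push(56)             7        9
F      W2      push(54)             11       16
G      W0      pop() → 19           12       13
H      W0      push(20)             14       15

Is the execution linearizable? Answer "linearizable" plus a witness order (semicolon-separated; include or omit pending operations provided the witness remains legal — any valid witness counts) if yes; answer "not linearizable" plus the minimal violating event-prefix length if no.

linearizable — witness: A; C; B; E; D; G; F; H

step 1: A pop() → empty — stack <>
step 2: C pop() → empty — stack <>
step 3: B push(19) — stack <19>
step 4: E push(56) — stack <19,56>
step 5: D pop() → 56 — stack <19>
step 6: G pop() → 19 — stack <>
step 7: F push(54) — stack <54>
step 8: H push(20) — stack <54,20>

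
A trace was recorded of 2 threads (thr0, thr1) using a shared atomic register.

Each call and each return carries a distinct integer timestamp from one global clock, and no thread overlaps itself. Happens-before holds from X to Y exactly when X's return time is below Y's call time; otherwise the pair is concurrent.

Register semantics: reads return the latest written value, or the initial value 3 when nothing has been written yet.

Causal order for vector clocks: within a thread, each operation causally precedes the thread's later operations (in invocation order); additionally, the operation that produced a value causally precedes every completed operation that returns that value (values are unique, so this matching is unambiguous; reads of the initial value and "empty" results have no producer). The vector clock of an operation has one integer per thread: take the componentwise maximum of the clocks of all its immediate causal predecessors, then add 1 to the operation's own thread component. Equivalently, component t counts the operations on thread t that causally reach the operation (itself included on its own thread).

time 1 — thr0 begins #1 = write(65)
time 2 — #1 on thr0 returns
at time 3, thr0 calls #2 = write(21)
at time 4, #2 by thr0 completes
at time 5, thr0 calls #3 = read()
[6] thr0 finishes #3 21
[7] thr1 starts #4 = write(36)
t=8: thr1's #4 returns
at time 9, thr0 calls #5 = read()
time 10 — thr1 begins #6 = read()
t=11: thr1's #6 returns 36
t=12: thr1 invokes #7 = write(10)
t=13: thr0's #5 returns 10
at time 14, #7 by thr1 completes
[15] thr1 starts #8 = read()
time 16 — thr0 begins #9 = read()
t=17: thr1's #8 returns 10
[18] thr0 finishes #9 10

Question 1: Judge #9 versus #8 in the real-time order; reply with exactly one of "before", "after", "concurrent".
Answer: concurrent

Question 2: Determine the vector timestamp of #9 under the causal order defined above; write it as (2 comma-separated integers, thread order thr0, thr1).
Answer: (5, 3)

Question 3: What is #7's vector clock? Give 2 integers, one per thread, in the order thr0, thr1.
Answer: (0, 3)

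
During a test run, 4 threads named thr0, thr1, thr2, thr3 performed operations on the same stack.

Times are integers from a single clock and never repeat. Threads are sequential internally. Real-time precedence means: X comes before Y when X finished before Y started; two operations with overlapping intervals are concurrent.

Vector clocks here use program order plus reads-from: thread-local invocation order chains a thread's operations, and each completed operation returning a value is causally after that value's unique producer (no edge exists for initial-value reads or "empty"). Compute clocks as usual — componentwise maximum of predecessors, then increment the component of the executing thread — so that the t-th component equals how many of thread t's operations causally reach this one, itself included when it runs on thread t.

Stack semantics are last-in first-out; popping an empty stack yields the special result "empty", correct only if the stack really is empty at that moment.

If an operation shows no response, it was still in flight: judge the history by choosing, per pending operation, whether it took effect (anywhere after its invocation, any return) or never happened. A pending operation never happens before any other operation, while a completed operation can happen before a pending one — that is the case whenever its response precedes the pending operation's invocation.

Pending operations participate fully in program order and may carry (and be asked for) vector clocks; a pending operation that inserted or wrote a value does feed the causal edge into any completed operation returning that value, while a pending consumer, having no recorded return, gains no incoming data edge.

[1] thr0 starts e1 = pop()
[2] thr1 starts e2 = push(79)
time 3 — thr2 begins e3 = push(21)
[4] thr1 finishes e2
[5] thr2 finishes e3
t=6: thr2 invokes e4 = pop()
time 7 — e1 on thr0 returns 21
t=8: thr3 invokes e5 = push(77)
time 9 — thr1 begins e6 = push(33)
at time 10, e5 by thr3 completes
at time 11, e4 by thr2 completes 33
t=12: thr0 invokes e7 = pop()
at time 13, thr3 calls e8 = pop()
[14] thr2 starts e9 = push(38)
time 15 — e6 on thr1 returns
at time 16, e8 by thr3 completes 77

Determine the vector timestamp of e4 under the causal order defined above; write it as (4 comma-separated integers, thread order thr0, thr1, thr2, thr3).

(0, 2, 2, 0)

e5 (invocation 8): nothing precedes it; thr3's component alone gives (0, 0, 0, 1)
e3 (invocation 3): nothing precedes it; thr2's component alone gives (0, 0, 1, 0)
e2 (invocation 2): nothing precedes it; thr1's component alone gives (0, 1, 0, 0)
from VC(e5)=(0, 0, 0, 1), e8 (invoked 13) maxes components and bumps thr3 → (0, 0, 0, 2)
from VC(e2)=(0, 1, 0, 0), e6 (invoked 9) maxes components and bumps thr1 → (0, 2, 0, 0)
from VC(e3)=(0, 0, 1, 0), e1 (invoked 1) maxes components and bumps thr0 → (1, 0, 1, 0)
from VC(e1)=(1, 0, 1, 0), e7 (invoked 12) maxes components and bumps thr0 → (2, 0, 1, 0)
from VC(e3)=(0, 0, 1, 0), VC(e6)=(0, 2, 0, 0), e4 (invoked 6) maxes components and bumps thr2 → (0, 2, 2, 0)
from VC(e4)=(0, 2, 2, 0), e9 (invoked 14) maxes components and bumps thr2 → (0, 2, 3, 0)
target: VC(e4) = (0, 2, 2, 0)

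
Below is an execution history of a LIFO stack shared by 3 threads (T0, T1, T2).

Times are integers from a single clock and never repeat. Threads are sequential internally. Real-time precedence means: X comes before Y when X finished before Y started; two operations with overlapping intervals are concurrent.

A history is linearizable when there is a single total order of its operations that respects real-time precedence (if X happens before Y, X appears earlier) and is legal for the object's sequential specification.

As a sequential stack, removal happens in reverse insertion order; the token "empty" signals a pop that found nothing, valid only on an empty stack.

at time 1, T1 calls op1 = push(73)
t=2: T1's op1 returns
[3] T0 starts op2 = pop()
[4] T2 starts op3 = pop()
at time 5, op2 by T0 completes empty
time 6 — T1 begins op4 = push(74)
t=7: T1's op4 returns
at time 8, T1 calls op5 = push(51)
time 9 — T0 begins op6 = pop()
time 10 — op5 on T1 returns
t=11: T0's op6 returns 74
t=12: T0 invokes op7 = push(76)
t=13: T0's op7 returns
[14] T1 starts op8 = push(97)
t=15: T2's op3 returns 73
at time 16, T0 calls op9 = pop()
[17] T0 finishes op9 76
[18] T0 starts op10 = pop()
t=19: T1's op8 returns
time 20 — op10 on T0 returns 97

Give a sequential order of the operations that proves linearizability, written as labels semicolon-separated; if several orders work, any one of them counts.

after step 1 (op1 push(73)): stack <73>
after step 2 (op3 pop() → 73): stack <>
after step 3 (op2 pop() → empty): stack <>
after step 4 (op4 push(74)): stack <74>
after step 5 (op6 pop() → 74): stack <>
after step 6 (op5 push(51)): stack <51>
after step 7 (op7 push(76)): stack <51,76>
after step 8 (op9 pop() → 76): stack <51>
after step 9 (op8 push(97)): stack <51,97>
after step 10 (op10 pop() → 97): stack <51>

op1; op3; op2; op4; op6; op5; op7; op9; op8; op10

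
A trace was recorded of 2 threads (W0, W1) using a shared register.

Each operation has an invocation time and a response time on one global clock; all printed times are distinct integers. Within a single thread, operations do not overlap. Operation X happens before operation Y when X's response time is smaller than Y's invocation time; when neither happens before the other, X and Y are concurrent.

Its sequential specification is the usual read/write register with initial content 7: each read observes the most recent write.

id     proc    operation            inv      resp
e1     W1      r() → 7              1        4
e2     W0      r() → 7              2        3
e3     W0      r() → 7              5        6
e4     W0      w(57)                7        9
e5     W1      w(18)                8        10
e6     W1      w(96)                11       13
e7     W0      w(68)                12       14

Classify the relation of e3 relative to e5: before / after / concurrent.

before

e3 spans [5,6], e5 spans [8,10]
resp(e3)=6 < inv(e5)=8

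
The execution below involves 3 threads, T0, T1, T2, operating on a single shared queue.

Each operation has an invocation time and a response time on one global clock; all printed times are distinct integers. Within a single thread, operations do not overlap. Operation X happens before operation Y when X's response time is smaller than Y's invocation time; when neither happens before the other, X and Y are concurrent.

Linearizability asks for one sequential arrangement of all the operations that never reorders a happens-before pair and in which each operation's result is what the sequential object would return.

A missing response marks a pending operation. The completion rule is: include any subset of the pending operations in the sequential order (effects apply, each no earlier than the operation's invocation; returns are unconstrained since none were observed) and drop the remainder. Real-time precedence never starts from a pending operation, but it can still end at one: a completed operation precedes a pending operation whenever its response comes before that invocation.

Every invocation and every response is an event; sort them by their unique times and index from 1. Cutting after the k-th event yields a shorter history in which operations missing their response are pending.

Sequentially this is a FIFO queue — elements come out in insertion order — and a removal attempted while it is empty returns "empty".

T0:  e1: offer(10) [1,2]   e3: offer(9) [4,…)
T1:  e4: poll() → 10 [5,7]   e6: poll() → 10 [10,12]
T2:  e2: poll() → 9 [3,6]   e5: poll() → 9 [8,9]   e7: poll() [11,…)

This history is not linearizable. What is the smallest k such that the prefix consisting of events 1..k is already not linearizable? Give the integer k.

9

events 1..8 are still linearizable — one witness is e1, e3, e4, e2:
after step 1 (e1 offer(10)): queue <10>
after step 2 (e3 offer(9) (pending, included)): queue <10,9>
after step 3 (e4 poll() → 10): queue <9>
after step 4 (e2 poll() → 9): queue <>
with event 9 included (e5 responding at time 9), all real-time-consistent orders fail
completion choices over the 1 pending operation (e3) were checked; none helps
sample order e1, e2, e4, e5 (pending dropped) stalls at step 2 — e2 poll() → 9 has no legal effect
sample order e1, e4, e2, e5 (pending dropped) stalls at step 3 — e2 poll() → 9 has no legal effect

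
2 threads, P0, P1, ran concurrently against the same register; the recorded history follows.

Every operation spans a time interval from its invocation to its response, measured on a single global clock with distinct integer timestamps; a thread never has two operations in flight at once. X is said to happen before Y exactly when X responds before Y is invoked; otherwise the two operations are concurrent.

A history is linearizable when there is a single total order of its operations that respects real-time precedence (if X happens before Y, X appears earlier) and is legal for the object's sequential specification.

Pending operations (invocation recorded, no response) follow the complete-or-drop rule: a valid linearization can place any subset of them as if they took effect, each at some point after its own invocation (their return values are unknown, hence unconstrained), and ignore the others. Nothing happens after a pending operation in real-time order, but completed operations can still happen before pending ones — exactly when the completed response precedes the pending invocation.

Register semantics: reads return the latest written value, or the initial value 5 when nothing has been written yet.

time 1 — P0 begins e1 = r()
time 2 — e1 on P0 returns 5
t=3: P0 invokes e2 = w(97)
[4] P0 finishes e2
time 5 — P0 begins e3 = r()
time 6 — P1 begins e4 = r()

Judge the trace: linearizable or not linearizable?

one valid linearization: e1, e2
after step 1 (e1 r() → 5): value 5
after step 2 (e2 w(97)): value 97

linearizable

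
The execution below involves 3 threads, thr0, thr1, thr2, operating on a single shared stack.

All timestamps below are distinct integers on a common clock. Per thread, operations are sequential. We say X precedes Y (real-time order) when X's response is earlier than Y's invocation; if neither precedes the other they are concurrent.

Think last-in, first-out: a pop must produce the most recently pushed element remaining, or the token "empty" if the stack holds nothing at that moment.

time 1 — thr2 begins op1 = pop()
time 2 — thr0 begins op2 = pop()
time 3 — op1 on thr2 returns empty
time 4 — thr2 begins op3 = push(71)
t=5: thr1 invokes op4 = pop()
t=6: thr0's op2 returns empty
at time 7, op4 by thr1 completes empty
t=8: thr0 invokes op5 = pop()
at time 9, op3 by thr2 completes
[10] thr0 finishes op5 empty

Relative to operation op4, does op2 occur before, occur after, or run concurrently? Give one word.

concurrent

op2 spans [2,6], op4 spans [5,7]
the intervals overlap in both directions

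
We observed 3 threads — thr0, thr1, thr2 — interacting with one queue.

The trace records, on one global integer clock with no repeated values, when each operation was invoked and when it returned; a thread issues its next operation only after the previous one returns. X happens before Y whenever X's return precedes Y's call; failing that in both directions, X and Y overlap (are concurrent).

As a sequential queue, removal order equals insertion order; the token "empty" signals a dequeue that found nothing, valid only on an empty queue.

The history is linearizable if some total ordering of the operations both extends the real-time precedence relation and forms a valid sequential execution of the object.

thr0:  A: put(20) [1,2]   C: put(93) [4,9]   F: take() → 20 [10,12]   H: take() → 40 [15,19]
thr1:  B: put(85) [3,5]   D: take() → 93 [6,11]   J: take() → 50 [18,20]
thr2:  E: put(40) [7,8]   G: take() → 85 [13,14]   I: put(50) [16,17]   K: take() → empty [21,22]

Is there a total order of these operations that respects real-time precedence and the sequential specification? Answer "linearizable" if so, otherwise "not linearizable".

linearizable

witness order: A, C, B, E, F, D, G, H, I, J, K
step 1: A put(20) — queue <20>
step 2: C put(93) — queue <20,93>
step 3: B put(85) — queue <20,93,85>
step 4: E put(40) — queue <20,93,85,40>
step 5: F take() → 20 — queue <93,85,40>
step 6: D take() → 93 — queue <85,40>
step 7: G take() → 85 — queue <40>
step 8: H take() → 40 — queue <>
step 9: I put(50) — queue <50>
step 10: J take() → 50 — queue <>
step 11: K take() → empty — queue <>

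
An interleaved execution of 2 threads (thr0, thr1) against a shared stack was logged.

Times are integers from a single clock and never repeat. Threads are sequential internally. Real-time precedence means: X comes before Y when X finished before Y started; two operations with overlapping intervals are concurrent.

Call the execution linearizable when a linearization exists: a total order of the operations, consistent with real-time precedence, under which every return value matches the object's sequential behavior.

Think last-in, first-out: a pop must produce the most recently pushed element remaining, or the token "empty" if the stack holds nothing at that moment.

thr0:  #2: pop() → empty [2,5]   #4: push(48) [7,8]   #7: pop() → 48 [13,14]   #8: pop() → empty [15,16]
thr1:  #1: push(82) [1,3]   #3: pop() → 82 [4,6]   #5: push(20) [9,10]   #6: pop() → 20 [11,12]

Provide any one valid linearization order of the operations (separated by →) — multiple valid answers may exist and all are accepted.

step 1: #1 push(82) — stack <82>
step 2: #3 pop() → 82 — stack <>
step 3: #2 pop() → empty — stack <>
step 4: #4 push(48) — stack <48>
step 5: #5 push(20) — stack <48,20>
step 6: #6 pop() → 20 — stack <48>
step 7: #7 pop() → 48 — stack <>
step 8: #8 pop() → empty — stack <>

#1 → #3 → #2 → #4 → #5 → #6 → #7 → #8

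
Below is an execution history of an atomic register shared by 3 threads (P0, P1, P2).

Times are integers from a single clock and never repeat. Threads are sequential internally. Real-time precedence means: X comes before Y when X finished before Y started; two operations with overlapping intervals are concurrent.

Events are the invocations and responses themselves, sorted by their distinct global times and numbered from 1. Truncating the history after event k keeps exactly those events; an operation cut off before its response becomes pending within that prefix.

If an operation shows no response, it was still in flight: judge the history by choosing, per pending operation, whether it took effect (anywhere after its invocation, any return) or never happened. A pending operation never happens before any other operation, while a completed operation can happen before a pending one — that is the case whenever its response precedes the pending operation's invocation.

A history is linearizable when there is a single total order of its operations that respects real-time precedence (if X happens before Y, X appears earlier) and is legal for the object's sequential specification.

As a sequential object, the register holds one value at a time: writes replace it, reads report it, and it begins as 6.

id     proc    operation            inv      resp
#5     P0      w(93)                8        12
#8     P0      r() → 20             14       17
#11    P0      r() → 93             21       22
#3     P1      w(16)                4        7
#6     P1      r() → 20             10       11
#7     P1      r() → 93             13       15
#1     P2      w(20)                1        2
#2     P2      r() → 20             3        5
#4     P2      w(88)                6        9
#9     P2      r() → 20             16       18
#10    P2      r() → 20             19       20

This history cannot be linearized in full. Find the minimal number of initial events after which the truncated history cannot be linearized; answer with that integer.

events 1..10 are linearizable, e.g. via #1, #2, #3, #4:
step 1: #1 w(20) — value 20
step 2: #2 r() → 20 — value 20
step 3: #3 w(16) — value 16
step 4: #4 w(88) — value 88
event 11 — #6's response, time 11 — after it, nothing linearizes
include/drop combinations of the 1 pending operation (#5) were all tried; none helps
for example #1, #2, #3, #4, #6 (pending dropped) fails at step 5: #6 r() → 20 is not legal there
for example #1, #2, #4, #3, #6 (pending dropped) fails at step 5: #6 r() → 20 is not legal there

11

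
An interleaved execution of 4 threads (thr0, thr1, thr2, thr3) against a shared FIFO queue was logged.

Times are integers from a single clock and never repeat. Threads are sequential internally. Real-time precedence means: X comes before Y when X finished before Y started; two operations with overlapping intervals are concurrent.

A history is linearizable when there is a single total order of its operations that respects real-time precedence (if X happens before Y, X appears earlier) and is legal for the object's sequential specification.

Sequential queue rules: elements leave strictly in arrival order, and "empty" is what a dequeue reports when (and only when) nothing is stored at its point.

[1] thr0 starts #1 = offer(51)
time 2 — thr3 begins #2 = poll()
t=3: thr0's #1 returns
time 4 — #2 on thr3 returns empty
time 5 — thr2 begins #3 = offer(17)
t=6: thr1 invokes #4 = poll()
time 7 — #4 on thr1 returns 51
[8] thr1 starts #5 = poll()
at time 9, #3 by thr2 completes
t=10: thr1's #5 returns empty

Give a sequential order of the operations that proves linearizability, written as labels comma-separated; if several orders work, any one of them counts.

#2, #1, #4, #5, #3

after step 1 (#2 poll() → empty): queue <>
after step 2 (#1 offer(51)): queue <51>
after step 3 (#4 poll() → 51): queue <>
after step 4 (#5 poll() → empty): queue <>
after step 5 (#3 offer(17)): queue <17>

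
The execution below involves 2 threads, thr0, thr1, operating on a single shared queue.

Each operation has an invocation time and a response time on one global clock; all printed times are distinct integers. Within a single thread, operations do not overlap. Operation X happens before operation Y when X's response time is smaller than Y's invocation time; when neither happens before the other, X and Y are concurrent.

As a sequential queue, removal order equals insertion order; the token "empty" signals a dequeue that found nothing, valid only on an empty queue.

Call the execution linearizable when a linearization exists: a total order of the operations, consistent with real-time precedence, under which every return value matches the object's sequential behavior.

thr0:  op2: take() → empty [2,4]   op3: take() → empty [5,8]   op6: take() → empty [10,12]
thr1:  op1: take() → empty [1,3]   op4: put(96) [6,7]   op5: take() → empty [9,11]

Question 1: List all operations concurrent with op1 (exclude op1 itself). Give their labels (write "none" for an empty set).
Answer: op2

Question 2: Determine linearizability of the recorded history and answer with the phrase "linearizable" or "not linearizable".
not linearizable

the violation lands at event 12, op6's response at time 12: events 1..11 linearize, events 1..12 do not
real-time-consistent orders of the 6 completed operations: 8 — all fail the queue replay
for example op1, op2, op3, op4, op5, op6 fails at step 5: op5 take() → empty is not legal there
for example op1, op2, op3, op4, op6, op5 fails at step 5: op6 take() → empty is not legal there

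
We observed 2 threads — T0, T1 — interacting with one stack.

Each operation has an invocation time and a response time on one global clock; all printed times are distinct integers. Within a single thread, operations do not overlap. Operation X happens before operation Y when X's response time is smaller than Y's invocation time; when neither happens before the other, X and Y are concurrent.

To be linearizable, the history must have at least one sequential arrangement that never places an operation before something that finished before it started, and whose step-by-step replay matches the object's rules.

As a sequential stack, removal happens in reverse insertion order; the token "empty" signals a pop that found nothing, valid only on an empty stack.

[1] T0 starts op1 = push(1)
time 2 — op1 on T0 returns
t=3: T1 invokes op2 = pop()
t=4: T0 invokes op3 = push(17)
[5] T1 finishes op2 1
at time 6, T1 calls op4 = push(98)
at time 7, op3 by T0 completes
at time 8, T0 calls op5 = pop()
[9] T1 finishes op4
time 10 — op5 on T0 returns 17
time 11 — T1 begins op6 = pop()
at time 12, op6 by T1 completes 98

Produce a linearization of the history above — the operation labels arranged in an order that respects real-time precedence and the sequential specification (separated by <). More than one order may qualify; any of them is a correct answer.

op1 < op2 < op3 < op5 < op4 < op6

after step 1 (op1 push(1)): stack <1>
after step 2 (op2 pop() → 1): stack <>
after step 3 (op3 push(17)): stack <17>
after step 4 (op5 pop() → 17): stack <>
after step 5 (op4 push(98)): stack <98>
after step 6 (op6 pop() → 98): stack <>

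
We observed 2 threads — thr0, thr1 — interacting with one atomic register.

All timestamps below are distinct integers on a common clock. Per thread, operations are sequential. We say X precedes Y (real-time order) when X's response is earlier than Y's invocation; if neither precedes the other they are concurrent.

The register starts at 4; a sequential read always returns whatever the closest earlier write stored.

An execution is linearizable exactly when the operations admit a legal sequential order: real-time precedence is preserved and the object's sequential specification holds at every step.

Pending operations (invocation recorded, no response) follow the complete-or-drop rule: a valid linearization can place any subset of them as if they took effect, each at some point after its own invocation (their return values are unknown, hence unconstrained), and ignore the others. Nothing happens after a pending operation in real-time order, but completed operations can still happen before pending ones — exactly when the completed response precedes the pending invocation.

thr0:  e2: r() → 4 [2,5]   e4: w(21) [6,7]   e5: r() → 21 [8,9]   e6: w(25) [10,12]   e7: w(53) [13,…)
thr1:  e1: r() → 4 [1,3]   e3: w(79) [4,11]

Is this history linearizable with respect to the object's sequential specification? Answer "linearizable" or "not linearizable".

linearizable

one valid linearization: e1, e2, e3, e4, e5, e6
after step 1 (e1 r() → 4): value 4
after step 2 (e2 r() → 4): value 4
after step 3 (e3 w(79)): value 79
after step 4 (e4 w(21)): value 21
after step 5 (e5 r() → 21): value 21
after step 6 (e6 w(25)): value 25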